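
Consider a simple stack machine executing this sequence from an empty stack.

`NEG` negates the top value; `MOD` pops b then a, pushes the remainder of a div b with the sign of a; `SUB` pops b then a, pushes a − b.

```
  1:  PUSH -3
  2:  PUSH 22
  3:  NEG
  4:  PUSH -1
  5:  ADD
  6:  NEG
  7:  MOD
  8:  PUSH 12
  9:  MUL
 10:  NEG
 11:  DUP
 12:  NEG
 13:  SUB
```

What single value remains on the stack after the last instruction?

PUSH -3  [-3]
PUSH 22  [-3, 22]
NEG      [-3, -22]
PUSH -1  [-3, -22, -1]
ADD      [-3, -23]
NEG      [-3, 23]
MOD      [-3]
PUSH 12  [-3, 12]
MUL      [-36]
NEG      [36]
DUP      [36, 36]
NEG      [36, -36]
SUB      [72]

72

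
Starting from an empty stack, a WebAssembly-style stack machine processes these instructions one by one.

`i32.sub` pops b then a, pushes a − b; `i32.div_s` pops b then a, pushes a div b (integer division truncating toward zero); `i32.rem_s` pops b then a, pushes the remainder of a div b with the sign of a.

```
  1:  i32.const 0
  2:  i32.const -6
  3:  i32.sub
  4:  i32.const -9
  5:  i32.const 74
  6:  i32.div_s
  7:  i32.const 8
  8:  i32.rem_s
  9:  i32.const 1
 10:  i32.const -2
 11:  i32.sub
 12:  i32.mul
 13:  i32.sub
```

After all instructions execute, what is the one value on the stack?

6

i32.const 0  -> [0]
i32.const -6 -> [0, -6]
i32.sub      -> [6]
i32.const -9 -> [6, -9]
i32.const 74 -> [6, -9, 74]
i32.div_s    -> [6, 0]
i32.const 8  -> [6, 0, 8]
i32.rem_s    -> [6, 0]
i32.const 1  -> [6, 0, 1]
i32.const -2 -> [6, 0, 1, -2]
i32.sub      -> [6, 0, 3]
i32.mul      -> [6, 0]
i32.sub      -> [6]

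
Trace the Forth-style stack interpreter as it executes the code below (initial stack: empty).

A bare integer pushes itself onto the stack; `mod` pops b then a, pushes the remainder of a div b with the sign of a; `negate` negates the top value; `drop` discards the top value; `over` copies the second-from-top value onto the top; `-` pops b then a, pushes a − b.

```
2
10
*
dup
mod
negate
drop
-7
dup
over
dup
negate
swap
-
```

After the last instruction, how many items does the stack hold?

3

2      : 2
10     : 2 10
*      : 20
dup    : 20 20
mod    : 0
negate : 0
drop   : (empty)
-7     : -7
dup    : -7 -7
over   : -7 -7 -7
dup    : -7 -7 -7 -7
negate : -7 -7 -7 7
swap   : -7 -7 7 -7
-      : -7 -7 14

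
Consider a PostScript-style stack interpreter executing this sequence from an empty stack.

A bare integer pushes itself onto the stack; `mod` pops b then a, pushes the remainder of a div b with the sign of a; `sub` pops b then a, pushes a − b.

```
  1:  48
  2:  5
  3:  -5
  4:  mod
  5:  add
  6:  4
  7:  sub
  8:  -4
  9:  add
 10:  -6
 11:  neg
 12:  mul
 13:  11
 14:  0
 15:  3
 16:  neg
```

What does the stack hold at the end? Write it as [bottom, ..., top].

[240, 11, 0, -3]

48  -> [48]
5   -> [48, 5]
-5  -> [48, 5, -5]
mod -> [48, 0]
add -> [48]
4   -> [48, 4]
sub -> [44]
-4  -> [44, -4]
add -> [40]
-6  -> [40, -6]
neg -> [40, 6]
mul -> [240]
11  -> [240, 11]
0   -> [240, 11, 0]
3   -> [240, 11, 0, 3]
neg -> [240, 11, 0, -3]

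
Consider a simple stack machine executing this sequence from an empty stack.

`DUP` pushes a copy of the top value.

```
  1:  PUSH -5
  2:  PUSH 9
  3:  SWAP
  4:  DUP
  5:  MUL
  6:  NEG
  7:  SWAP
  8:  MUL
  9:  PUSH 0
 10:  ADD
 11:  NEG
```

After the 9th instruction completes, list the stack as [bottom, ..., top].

PUSH -5 : -5
PUSH 9  : -5 9
SWAP    : 9 -5
DUP     : 9 -5 -5
MUL     : 9 25
NEG     : 9 -25
SWAP    : -25 9
MUL     : -225
PUSH 0  : -225 0

[-225, 0]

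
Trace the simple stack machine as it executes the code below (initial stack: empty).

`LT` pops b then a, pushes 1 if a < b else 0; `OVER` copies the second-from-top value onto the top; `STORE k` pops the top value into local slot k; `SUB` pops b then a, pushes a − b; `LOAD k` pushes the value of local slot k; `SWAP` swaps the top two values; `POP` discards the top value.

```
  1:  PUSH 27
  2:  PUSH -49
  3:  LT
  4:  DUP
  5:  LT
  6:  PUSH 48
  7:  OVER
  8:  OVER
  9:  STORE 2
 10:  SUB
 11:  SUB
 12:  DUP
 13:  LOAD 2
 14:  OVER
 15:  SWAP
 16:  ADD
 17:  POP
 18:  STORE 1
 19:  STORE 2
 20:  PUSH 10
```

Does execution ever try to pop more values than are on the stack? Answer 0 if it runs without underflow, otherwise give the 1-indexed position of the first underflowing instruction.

0

PUSH 27   [27]
PUSH -49  [27, -49]
LT        [0]
DUP       [0, 0]
LT        [0]
PUSH 48   [0, 48]
OVER      [0, 48, 0]
OVER      [0, 48, 0, 48]
STORE 2   [0, 48, 0]
SUB       [0, 48]
SUB       [-48]
DUP       [-48, -48]
LOAD 2    [-48, -48, 48]
OVER      [-48, -48, 48, -48]
SWAP      [-48, -48, -48, 48]
ADD       [-48, -48, 0]
POP       [-48, -48]
STORE 1   [-48]
STORE 2   []
PUSH 10   [10]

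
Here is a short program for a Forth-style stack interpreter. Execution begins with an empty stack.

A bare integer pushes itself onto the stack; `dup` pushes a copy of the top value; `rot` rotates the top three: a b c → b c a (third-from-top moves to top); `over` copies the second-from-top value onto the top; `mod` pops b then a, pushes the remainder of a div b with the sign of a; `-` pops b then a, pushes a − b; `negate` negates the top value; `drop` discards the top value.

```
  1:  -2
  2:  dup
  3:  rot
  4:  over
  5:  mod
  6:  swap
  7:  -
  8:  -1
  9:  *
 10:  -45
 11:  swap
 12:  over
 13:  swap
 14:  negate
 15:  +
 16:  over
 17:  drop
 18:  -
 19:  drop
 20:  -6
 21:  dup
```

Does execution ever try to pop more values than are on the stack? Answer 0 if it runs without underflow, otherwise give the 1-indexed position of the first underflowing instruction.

-2   -2
dup  -2 -2
rot  — needs 3 operands, stack has 2 → underflow

3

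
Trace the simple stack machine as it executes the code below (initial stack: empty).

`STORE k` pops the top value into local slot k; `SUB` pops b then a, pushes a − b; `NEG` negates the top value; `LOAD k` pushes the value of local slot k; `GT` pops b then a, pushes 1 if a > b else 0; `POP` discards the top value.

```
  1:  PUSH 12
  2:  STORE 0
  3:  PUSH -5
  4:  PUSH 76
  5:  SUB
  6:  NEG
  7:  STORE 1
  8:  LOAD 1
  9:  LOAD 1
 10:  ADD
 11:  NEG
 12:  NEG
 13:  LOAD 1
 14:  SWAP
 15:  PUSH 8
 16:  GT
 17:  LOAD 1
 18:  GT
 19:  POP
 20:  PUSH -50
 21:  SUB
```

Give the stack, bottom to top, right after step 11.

PUSH 12 : 12
STORE 0 : (empty)
PUSH -5 : -5
PUSH 76 : -5 76
SUB     : -81
NEG     : 81
STORE 1 : (empty)
LOAD 1  : 81
LOAD 1  : 81 81
ADD     : 162
NEG     : -162

[-162]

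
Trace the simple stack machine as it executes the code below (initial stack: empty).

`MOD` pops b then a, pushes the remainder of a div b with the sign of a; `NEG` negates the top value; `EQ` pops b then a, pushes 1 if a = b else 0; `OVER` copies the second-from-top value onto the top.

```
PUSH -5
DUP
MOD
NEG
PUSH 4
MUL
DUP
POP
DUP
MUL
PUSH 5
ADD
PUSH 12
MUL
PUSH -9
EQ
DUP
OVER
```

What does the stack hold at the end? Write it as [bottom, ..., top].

PUSH -5 -> -5
DUP     -> -5 -5
MOD     -> 0
NEG     -> 0
PUSH 4  -> 0 4
MUL     -> 0
DUP     -> 0 0
POP     -> 0
DUP     -> 0 0
MUL     -> 0
PUSH 5  -> 0 5
ADD     -> 5
PUSH 12 -> 5 12
MUL     -> 60
PUSH -9 -> 60 -9
EQ      -> 0
DUP     -> 0 0
OVER    -> 0 0 0

[0, 0, 0]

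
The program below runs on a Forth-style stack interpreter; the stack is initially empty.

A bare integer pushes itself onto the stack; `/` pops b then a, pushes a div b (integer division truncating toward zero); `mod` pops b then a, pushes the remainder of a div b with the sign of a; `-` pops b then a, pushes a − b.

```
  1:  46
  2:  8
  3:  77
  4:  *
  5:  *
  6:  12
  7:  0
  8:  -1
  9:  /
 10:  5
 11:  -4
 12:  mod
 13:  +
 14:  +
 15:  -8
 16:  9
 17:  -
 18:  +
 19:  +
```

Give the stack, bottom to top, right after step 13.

[28336, 12, 1]

46  : [46]
8   : [46, 8]
77  : [46, 8, 77]
*   : [46, 616]
*   : [28336]
12  : [28336, 12]
0   : [28336, 12, 0]
-1  : [28336, 12, 0, -1]
/   : [28336, 12, 0]
5   : [28336, 12, 0, 5]
-4  : [28336, 12, 0, 5, -4]
mod : [28336, 12, 0, 1]
+   : [28336, 12, 1]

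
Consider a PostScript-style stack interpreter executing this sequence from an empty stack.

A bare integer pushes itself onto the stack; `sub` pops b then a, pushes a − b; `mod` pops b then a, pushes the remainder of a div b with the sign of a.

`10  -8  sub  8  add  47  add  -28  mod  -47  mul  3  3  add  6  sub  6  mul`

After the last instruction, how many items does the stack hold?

10  : [10]
-8  : [10, -8]
sub : [18]
8   : [18, 8]
add : [26]
47  : [26, 47]
add : [73]
-28 : [73, -28]
mod : [17]
-47 : [17, -47]
mul : [-799]
3   : [-799, 3]
3   : [-799, 3, 3]
add : [-799, 6]
6   : [-799, 6, 6]
sub : [-799, 0]
6   : [-799, 0, 6]
mul : [-799, 0]

2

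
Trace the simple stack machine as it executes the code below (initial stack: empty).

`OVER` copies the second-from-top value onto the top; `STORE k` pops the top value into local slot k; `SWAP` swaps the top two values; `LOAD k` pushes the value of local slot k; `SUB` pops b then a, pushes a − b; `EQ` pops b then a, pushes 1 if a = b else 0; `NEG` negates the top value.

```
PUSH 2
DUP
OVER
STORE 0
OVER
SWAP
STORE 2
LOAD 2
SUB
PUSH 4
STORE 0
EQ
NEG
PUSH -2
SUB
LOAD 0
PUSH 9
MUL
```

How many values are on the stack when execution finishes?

PUSH 2   2
DUP      2 2
OVER     2 2 2
STORE 0  2 2
OVER     2 2 2
SWAP     2 2 2
STORE 2  2 2
LOAD 2   2 2 2
SUB      2 0
PUSH 4   2 0 4
STORE 0  2 0
EQ       0
NEG      0
PUSH -2  0 -2
SUB      2
LOAD 0   2 4
PUSH 9   2 4 9
MUL      2 36

2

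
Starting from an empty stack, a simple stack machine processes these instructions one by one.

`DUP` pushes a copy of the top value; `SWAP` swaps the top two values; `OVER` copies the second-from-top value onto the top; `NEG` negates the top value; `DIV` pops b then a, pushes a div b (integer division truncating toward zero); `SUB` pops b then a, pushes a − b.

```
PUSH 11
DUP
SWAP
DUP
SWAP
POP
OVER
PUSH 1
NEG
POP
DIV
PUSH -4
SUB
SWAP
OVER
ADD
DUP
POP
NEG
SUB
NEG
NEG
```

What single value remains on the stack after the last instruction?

PUSH 11  [11]
DUP      [11, 11]
SWAP     [11, 11]
DUP      [11, 11, 11]
SWAP     [11, 11, 11]
POP      [11, 11]
OVER     [11, 11, 11]
PUSH 1   [11, 11, 11, 1]
NEG      [11, 11, 11, -1]
POP      [11, 11, 11]
DIV      [11, 1]
PUSH -4  [11, 1, -4]
SUB      [11, 5]
SWAP     [5, 11]
OVER     [5, 11, 5]
ADD      [5, 16]
DUP      [5, 16, 16]
POP      [5, 16]
NEG      [5, -16]
SUB      [21]
NEG      [-21]
NEG      [21]

21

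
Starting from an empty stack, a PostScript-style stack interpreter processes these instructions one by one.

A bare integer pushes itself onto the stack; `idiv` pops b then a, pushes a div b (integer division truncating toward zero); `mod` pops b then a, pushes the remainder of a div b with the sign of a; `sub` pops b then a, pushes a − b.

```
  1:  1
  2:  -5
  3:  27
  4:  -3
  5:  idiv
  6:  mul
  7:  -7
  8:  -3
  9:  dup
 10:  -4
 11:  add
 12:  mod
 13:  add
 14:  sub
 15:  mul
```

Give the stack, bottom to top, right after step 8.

[1, 45, -7, -3]

1    : [1]
-5   : [1, -5]
27   : [1, -5, 27]
-3   : [1, -5, 27, -3]
idiv : [1, -5, -9]
mul  : [1, 45]
-7   : [1, 45, -7]
-3   : [1, 45, -7, -3]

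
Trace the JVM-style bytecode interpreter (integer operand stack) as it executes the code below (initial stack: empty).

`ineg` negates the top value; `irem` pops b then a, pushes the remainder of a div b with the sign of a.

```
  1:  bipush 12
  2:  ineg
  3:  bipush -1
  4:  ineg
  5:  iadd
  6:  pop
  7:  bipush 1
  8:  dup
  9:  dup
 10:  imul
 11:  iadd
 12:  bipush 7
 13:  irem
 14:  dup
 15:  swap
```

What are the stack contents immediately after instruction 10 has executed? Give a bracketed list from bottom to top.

[1, 1]

bipush 12 -> [12]
ineg      -> [-12]
bipush -1 -> [-12, -1]
ineg      -> [-12, 1]
iadd      -> [-11]
pop       -> []
bipush 1  -> [1]
dup       -> [1, 1]
dup       -> [1, 1, 1]
imul      -> [1, 1]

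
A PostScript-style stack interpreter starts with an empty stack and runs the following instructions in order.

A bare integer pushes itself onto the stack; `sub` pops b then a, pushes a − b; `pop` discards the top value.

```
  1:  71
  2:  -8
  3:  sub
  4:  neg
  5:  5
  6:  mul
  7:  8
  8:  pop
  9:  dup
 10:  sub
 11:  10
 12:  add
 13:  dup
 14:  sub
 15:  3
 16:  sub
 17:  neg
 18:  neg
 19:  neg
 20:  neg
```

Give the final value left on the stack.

71  → [71]
-8  → [71, -8]
sub → [79]
neg → [-79]
5   → [-79, 5]
mul → [-395]
8   → [-395, 8]
pop → [-395]
dup → [-395, -395]
sub → [0]
10  → [0, 10]
add → [10]
dup → [10, 10]
sub → [0]
3   → [0, 3]
sub → [-3]
neg → [3]
neg → [-3]
neg → [3]
neg → [-3]

-3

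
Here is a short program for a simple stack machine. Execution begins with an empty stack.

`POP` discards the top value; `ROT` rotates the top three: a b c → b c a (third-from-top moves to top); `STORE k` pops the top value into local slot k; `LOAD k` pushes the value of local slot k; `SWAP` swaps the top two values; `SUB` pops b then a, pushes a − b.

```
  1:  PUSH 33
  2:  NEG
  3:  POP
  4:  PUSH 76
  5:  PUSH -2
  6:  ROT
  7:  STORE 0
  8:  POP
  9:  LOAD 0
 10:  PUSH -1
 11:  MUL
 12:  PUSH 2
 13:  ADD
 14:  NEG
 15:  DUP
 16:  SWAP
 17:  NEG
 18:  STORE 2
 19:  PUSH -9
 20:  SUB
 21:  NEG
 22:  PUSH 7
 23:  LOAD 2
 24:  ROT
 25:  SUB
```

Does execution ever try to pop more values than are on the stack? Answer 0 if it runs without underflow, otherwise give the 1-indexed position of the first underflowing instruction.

PUSH 33 → 33
NEG     → -33
POP     → (empty)
PUSH 76 → 76
PUSH -2 → 76 -2
ROT  — needs 3 operands, stack has 2 → underflow

6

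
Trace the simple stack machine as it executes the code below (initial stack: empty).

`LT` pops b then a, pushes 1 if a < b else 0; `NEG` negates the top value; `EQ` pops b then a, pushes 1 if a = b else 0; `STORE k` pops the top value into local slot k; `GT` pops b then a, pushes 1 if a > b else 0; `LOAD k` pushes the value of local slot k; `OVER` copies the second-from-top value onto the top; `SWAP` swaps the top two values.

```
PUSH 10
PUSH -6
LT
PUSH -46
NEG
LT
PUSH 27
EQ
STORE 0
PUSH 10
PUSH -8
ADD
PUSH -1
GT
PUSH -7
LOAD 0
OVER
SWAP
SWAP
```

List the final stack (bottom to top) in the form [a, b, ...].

[1, -7, 0, -7]

PUSH 10  : [10]
PUSH -6  : [10, -6]
LT       : [0]
PUSH -46 : [0, -46]
NEG      : [0, 46]
LT       : [1]
PUSH 27  : [1, 27]
EQ       : [0]
STORE 0  : []
PUSH 10  : [10]
PUSH -8  : [10, -8]
ADD      : [2]
PUSH -1  : [2, -1]
GT       : [1]
PUSH -7  : [1, -7]
LOAD 0   : [1, -7, 0]
OVER     : [1, -7, 0, -7]
SWAP     : [1, -7, -7, 0]
SWAP     : [1, -7, 0, -7]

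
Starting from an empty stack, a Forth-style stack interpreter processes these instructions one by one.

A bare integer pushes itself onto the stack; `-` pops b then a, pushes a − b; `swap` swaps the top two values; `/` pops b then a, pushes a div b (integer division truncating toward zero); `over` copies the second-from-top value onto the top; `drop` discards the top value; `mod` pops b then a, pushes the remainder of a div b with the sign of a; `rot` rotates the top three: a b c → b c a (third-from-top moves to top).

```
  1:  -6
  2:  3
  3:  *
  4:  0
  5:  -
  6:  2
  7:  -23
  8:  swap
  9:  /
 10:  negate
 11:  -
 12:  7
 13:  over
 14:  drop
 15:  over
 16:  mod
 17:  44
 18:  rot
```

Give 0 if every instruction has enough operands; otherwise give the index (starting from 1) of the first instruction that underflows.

0

-6     -> [-6]
3      -> [-6, 3]
*      -> [-18]
0      -> [-18, 0]
-      -> [-18]
2      -> [-18, 2]
-23    -> [-18, 2, -23]
swap   -> [-18, -23, 2]
/      -> [-18, -11]
negate -> [-18, 11]
-      -> [-29]
7      -> [-29, 7]
over   -> [-29, 7, -29]
drop   -> [-29, 7]
over   -> [-29, 7, -29]
mod    -> [-29, 7]
44     -> [-29, 7, 44]
rot    -> [7, 44, -29]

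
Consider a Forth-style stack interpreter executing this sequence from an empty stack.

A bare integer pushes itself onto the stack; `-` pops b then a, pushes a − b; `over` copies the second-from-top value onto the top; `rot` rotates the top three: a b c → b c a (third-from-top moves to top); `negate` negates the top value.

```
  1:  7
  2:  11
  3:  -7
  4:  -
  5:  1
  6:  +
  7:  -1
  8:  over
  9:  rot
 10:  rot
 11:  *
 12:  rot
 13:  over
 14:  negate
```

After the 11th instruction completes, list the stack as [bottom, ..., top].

7    : 7
11   : 7 11
-7   : 7 11 -7
-    : 7 18
1    : 7 18 1
+    : 7 19
-1   : 7 19 -1
over : 7 19 -1 19
rot  : 7 -1 19 19
rot  : 7 19 19 -1
*    : 7 19 -19

[7, 19, -19]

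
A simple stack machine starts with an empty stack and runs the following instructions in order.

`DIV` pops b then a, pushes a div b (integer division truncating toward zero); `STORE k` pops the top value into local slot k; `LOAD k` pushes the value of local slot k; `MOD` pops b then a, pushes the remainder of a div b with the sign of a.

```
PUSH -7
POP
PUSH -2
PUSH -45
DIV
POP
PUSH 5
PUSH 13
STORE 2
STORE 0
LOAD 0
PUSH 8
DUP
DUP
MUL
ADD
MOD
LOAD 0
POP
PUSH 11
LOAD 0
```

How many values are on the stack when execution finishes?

PUSH -7  : [-7]
POP      : []
PUSH -2  : [-2]
PUSH -45 : [-2, -45]
DIV      : [0]
POP      : []
PUSH 5   : [5]
PUSH 13  : [5, 13]
STORE 2  : [5]
STORE 0  : []
LOAD 0   : [5]
PUSH 8   : [5, 8]
DUP      : [5, 8, 8]
DUP      : [5, 8, 8, 8]
MUL      : [5, 8, 64]
ADD      : [5, 72]
MOD      : [5]
LOAD 0   : [5, 5]
POP      : [5]
PUSH 11  : [5, 11]
LOAD 0   : [5, 11, 5]

3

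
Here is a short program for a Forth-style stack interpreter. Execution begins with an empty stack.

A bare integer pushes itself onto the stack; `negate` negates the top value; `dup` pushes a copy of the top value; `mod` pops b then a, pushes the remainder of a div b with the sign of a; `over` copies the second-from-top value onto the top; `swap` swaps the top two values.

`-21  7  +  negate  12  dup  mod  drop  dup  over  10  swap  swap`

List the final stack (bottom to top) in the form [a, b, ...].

[14, 14, 14, 10]

-21    : [-21]
7      : [-21, 7]
+      : [-14]
negate : [14]
12     : [14, 12]
dup    : [14, 12, 12]
mod    : [14, 0]
drop   : [14]
dup    : [14, 14]
over   : [14, 14, 14]
10     : [14, 14, 14, 10]
swap   : [14, 14, 10, 14]
swap   : [14, 14, 14, 10]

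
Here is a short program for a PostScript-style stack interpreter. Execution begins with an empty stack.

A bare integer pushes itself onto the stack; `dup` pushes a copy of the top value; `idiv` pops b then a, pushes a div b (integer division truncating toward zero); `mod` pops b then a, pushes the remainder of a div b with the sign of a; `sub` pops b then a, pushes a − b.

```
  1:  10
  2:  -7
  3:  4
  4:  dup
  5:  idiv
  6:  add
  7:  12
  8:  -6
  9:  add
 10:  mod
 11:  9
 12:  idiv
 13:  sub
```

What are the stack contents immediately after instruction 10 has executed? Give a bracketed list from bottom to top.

10   → 10
-7   → 10 -7
4    → 10 -7 4
dup  → 10 -7 4 4
idiv → 10 -7 1
add  → 10 -6
12   → 10 -6 12
-6   → 10 -6 12 -6
add  → 10 -6 6
mod  → 10 0

[10, 0]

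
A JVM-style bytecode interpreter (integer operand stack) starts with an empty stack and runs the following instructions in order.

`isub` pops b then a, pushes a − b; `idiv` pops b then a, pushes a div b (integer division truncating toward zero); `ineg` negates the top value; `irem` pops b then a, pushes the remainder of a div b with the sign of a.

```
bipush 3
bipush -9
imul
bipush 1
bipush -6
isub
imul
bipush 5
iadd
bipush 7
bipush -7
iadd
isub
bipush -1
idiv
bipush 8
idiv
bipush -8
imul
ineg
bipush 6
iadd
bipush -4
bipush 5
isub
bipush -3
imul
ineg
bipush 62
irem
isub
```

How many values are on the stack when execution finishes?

1

bipush 3  : [3]
bipush -9 : [3, -9]
imul      : [-27]
bipush 1  : [-27, 1]
bipush -6 : [-27, 1, -6]
isub      : [-27, 7]
imul      : [-189]
bipush 5  : [-189, 5]
iadd      : [-184]
bipush 7  : [-184, 7]
bipush -7 : [-184, 7, -7]
iadd      : [-184, 0]
isub      : [-184]
bipush -1 : [-184, -1]
idiv      : [184]
bipush 8  : [184, 8]
idiv      : [23]
bipush -8 : [23, -8]
imul      : [-184]
ineg      : [184]
bipush 6  : [184, 6]
iadd      : [190]
bipush -4 : [190, -4]
bipush 5  : [190, -4, 5]
isub      : [190, -9]
bipush -3 : [190, -9, -3]
imul      : [190, 27]
ineg      : [190, -27]
bipush 62 : [190, -27, 62]
irem      : [190, -27]
isub      : [217]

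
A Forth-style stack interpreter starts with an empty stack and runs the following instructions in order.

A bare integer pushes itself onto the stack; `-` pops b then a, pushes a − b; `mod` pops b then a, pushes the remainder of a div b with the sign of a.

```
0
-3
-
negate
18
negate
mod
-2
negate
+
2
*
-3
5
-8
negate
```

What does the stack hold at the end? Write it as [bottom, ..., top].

[-2, -3, 5, 8]

0      -> 0
-3     -> 0 -3
-      -> 3
negate -> -3
18     -> -3 18
negate -> -3 -18
mod    -> -3
-2     -> -3 -2
negate -> -3 2
+      -> -1
2      -> -1 2
*      -> -2
-3     -> -2 -3
5      -> -2 -3 5
-8     -> -2 -3 5 -8
negate -> -2 -3 5 8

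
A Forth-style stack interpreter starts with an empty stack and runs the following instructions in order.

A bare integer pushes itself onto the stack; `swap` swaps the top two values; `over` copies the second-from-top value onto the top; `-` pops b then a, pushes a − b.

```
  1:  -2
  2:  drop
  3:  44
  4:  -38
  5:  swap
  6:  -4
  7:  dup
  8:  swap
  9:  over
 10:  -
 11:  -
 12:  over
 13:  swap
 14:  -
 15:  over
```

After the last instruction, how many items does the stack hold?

4

-2   : -2
drop : (empty)
44   : 44
-38  : 44 -38
swap : -38 44
-4   : -38 44 -4
dup  : -38 44 -4 -4
swap : -38 44 -4 -4
over : -38 44 -4 -4 -4
-    : -38 44 -4 0
-    : -38 44 -4
over : -38 44 -4 44
swap : -38 44 44 -4
-    : -38 44 48
over : -38 44 48 44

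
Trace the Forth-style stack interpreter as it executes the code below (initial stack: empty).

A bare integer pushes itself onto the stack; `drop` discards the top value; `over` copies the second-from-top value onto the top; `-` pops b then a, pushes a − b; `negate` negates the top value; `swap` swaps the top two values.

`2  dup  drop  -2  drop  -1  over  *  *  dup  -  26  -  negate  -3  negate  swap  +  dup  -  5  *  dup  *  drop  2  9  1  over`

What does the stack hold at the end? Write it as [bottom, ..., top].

2      -> 2
dup    -> 2 2
drop   -> 2
-2     -> 2 -2
drop   -> 2
-1     -> 2 -1
over   -> 2 -1 2
*      -> 2 -2
*      -> -4
dup    -> -4 -4
-      -> 0
26     -> 0 26
-      -> -26
negate -> 26
-3     -> 26 -3
negate -> 26 3
swap   -> 3 26
+      -> 29
dup    -> 29 29
-      -> 0
5      -> 0 5
*      -> 0
dup    -> 0 0
*      -> 0
drop   -> (empty)
2      -> 2
9      -> 2 9
1      -> 2 9 1
over   -> 2 9 1 9

[2, 9, 1, 9]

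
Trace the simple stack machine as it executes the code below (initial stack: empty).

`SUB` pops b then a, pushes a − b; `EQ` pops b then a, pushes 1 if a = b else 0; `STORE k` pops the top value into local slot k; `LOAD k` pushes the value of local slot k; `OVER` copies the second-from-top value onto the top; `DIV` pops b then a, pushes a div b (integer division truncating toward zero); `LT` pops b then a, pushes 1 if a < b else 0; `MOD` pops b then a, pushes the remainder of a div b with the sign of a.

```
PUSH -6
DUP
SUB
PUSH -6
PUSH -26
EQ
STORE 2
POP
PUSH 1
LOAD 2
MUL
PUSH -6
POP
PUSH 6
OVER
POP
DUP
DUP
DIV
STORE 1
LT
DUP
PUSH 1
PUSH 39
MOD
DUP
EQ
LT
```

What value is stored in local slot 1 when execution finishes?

PUSH -6  : -6
DUP      : -6 -6
SUB      : 0
PUSH -6  : 0 -6
PUSH -26 : 0 -6 -26
EQ       : 0 0
STORE 2  : 0
POP      : (empty)
PUSH 1   : 1
LOAD 2   : 1 0
MUL      : 0
PUSH -6  : 0 -6
POP      : 0
PUSH 6   : 0 6
OVER     : 0 6 0
POP      : 0 6
DUP      : 0 6 6
DUP      : 0 6 6 6
DIV      : 0 6 1
STORE 1  : 0 6
LT       : 1
DUP      : 1 1
PUSH 1   : 1 1 1
PUSH 39  : 1 1 1 39
MOD      : 1 1 1
DUP      : 1 1 1 1
EQ       : 1 1 1
LT       : 1 0

1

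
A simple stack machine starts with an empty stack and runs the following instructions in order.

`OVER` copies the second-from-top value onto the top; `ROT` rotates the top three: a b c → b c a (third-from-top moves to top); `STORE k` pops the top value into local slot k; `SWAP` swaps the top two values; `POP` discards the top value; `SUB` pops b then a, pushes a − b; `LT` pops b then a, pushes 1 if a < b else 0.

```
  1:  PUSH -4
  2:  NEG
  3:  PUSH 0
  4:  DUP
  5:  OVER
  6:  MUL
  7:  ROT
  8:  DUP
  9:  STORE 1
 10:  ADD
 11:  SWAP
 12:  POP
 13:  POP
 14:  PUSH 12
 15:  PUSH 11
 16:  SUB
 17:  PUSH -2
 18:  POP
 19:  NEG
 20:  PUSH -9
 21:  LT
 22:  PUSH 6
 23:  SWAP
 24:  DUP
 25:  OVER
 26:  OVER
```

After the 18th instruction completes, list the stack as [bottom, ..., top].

[1]

PUSH -4 -> -4
NEG     -> 4
PUSH 0  -> 4 0
DUP     -> 4 0 0
OVER    -> 4 0 0 0
MUL     -> 4 0 0
ROT     -> 0 0 4
DUP     -> 0 0 4 4
STORE 1 -> 0 0 4
ADD     -> 0 4
SWAP    -> 4 0
POP     -> 4
POP     -> (empty)
PUSH 12 -> 12
PUSH 11 -> 12 11
SUB     -> 1
PUSH -2 -> 1 -2
POP     -> 1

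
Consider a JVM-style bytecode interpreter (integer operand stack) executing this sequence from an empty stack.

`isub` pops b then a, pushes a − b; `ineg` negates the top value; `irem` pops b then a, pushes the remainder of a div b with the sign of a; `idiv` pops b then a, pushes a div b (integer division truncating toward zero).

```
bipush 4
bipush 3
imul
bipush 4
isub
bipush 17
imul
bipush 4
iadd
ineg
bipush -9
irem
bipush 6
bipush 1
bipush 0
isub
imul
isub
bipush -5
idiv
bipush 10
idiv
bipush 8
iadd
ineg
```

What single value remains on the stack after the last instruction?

bipush 4  : [4]
bipush 3  : [4, 3]
imul      : [12]
bipush 4  : [12, 4]
isub      : [8]
bipush 17 : [8, 17]
imul      : [136]
bipush 4  : [136, 4]
iadd      : [140]
ineg      : [-140]
bipush -9 : [-140, -9]
irem      : [-5]
bipush 6  : [-5, 6]
bipush 1  : [-5, 6, 1]
bipush 0  : [-5, 6, 1, 0]
isub      : [-5, 6, 1]
imul      : [-5, 6]
isub      : [-11]
bipush -5 : [-11, -5]
idiv      : [2]
bipush 10 : [2, 10]
idiv      : [0]
bipush 8  : [0, 8]
iadd      : [8]
ineg      : [-8]

-8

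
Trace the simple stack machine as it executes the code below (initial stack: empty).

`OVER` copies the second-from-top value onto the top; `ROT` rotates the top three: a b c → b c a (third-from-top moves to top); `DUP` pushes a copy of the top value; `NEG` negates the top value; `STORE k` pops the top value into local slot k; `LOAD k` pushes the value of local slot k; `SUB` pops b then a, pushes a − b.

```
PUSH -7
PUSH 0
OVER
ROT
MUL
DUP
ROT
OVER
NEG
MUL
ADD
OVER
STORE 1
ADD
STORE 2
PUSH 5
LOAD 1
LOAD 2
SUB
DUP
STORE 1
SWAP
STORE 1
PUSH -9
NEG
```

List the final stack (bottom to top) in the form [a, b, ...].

[-49, 9]

PUSH -7 → [-7]
PUSH 0  → [-7, 0]
OVER    → [-7, 0, -7]
ROT     → [0, -7, -7]
MUL     → [0, 49]
DUP     → [0, 49, 49]
ROT     → [49, 49, 0]
OVER    → [49, 49, 0, 49]
NEG     → [49, 49, 0, -49]
MUL     → [49, 49, 0]
ADD     → [49, 49]
OVER    → [49, 49, 49]
STORE 1 → [49, 49]
ADD     → [98]
STORE 2 → []
PUSH 5  → [5]
LOAD 1  → [5, 49]
LOAD 2  → [5, 49, 98]
SUB     → [5, -49]
DUP     → [5, -49, -49]
STORE 1 → [5, -49]
SWAP    → [-49, 5]
STORE 1 → [-49]
PUSH -9 → [-49, -9]
NEG     → [-49, 9]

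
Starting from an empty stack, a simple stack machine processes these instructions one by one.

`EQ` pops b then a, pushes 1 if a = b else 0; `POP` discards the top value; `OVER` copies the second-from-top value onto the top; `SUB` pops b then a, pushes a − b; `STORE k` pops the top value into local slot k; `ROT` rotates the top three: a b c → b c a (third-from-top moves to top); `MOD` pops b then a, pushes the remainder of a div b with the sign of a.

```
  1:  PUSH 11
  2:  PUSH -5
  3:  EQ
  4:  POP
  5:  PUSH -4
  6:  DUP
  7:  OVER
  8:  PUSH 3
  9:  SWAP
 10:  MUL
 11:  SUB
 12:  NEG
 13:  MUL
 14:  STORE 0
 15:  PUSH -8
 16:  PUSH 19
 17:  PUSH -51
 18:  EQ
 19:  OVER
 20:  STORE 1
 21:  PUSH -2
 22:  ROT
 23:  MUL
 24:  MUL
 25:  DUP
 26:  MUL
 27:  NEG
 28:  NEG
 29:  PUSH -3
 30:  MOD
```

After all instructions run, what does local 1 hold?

-8

PUSH 11  -> [11]
PUSH -5  -> [11, -5]
EQ       -> [0]
POP      -> []
PUSH -4  -> [-4]
DUP      -> [-4, -4]
OVER     -> [-4, -4, -4]
PUSH 3   -> [-4, -4, -4, 3]
SWAP     -> [-4, -4, 3, -4]
MUL      -> [-4, -4, -12]
SUB      -> [-4, 8]
NEG      -> [-4, -8]
MUL      -> [32]
STORE 0  -> []
PUSH -8  -> [-8]
PUSH 19  -> [-8, 19]
PUSH -51 -> [-8, 19, -51]
EQ       -> [-8, 0]
OVER     -> [-8, 0, -8]
STORE 1  -> [-8, 0]
PUSH -2  -> [-8, 0, -2]
ROT      -> [0, -2, -8]
MUL      -> [0, 16]
MUL      -> [0]
DUP      -> [0, 0]
MUL      -> [0]
NEG      -> [0]
NEG      -> [0]
PUSH -3  -> [0, -3]
MOD      -> [0]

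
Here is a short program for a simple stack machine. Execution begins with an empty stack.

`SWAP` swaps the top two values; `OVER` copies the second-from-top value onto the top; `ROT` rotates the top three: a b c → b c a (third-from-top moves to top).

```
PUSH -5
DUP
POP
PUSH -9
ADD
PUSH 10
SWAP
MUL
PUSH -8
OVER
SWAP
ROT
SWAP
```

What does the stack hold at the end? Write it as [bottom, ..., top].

PUSH -5  [-5]
DUP      [-5, -5]
POP      [-5]
PUSH -9  [-5, -9]
ADD      [-14]
PUSH 10  [-14, 10]
SWAP     [10, -14]
MUL      [-140]
PUSH -8  [-140, -8]
OVER     [-140, -8, -140]
SWAP     [-140, -140, -8]
ROT      [-140, -8, -140]
SWAP     [-140, -140, -8]

[-140, -140, -8]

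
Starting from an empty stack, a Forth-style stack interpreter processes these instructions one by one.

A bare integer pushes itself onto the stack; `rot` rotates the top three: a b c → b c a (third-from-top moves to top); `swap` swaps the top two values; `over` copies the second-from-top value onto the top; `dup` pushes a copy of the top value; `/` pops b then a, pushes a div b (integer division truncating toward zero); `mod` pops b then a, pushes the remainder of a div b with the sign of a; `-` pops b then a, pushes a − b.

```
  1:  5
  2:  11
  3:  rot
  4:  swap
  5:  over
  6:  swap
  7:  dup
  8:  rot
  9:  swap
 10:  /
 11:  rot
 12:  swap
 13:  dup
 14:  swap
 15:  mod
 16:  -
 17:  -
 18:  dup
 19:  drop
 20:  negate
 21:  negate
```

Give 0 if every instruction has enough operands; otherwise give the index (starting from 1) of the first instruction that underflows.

3

5  → [5]
11 → [5, 11]
rot  — needs 3 operands, stack has 2 → underflow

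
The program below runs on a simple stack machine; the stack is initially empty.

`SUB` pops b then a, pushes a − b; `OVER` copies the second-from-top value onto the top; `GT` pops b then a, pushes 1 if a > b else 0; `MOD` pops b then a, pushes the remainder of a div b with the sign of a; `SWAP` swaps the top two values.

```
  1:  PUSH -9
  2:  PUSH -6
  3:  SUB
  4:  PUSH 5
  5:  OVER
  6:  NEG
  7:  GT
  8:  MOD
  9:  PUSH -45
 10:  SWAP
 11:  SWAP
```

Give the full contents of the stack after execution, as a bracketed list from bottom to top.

PUSH -9  -> [-9]
PUSH -6  -> [-9, -6]
SUB      -> [-3]
PUSH 5   -> [-3, 5]
OVER     -> [-3, 5, -3]
NEG      -> [-3, 5, 3]
GT       -> [-3, 1]
MOD      -> [0]
PUSH -45 -> [0, -45]
SWAP     -> [-45, 0]
SWAP     -> [0, -45]

[0, -45]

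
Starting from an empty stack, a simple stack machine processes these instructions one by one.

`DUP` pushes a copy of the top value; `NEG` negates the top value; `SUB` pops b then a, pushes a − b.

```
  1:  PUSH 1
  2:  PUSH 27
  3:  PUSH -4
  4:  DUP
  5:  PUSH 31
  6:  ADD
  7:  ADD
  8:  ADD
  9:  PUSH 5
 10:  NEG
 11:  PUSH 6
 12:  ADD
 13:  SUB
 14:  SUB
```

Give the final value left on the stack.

-48

PUSH 1  → [1]
PUSH 27 → [1, 27]
PUSH -4 → [1, 27, -4]
DUP     → [1, 27, -4, -4]
PUSH 31 → [1, 27, -4, -4, 31]
ADD     → [1, 27, -4, 27]
ADD     → [1, 27, 23]
ADD     → [1, 50]
PUSH 5  → [1, 50, 5]
NEG     → [1, 50, -5]
PUSH 6  → [1, 50, -5, 6]
ADD     → [1, 50, 1]
SUB     → [1, 49]
SUB     → [-48]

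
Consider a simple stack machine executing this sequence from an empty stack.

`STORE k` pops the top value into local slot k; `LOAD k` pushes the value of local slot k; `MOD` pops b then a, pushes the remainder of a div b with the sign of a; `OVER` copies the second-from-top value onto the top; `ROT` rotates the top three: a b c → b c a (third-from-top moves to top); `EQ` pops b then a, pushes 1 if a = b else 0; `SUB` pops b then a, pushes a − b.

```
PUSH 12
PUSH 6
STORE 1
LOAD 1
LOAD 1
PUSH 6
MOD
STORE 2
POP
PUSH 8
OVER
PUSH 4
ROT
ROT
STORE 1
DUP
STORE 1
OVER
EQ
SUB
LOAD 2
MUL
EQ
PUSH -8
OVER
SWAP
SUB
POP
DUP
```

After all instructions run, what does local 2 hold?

PUSH 12 → 12
PUSH 6  → 12 6
STORE 1 → 12
LOAD 1  → 12 6
LOAD 1  → 12 6 6
PUSH 6  → 12 6 6 6
MOD     → 12 6 0
STORE 2 → 12 6
POP     → 12
PUSH 8  → 12 8
OVER    → 12 8 12
PUSH 4  → 12 8 12 4
ROT     → 12 12 4 8
ROT     → 12 4 8 12
STORE 1 → 12 4 8
DUP     → 12 4 8 8
STORE 1 → 12 4 8
OVER    → 12 4 8 4
EQ      → 12 4 0
SUB     → 12 4
LOAD 2  → 12 4 0
MUL     → 12 0
EQ      → 0
PUSH -8 → 0 -8
OVER    → 0 -8 0
SWAP    → 0 0 -8
SUB     → 0 8
POP     → 0
DUP     → 0 0

0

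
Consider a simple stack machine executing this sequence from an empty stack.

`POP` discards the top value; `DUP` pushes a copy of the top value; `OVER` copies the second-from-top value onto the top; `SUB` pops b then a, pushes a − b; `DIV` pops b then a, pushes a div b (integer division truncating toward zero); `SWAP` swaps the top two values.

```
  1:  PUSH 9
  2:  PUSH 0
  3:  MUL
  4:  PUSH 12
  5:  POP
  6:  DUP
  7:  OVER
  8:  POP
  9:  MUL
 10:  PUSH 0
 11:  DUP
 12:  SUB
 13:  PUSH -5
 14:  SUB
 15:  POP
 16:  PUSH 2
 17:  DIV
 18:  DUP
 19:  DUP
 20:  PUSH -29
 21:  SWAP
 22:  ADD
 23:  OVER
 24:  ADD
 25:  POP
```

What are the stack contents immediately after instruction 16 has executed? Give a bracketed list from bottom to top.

PUSH 9  → [9]
PUSH 0  → [9, 0]
MUL     → [0]
PUSH 12 → [0, 12]
POP     → [0]
DUP     → [0, 0]
OVER    → [0, 0, 0]
POP     → [0, 0]
MUL     → [0]
PUSH 0  → [0, 0]
DUP     → [0, 0, 0]
SUB     → [0, 0]
PUSH -5 → [0, 0, -5]
SUB     → [0, 5]
POP     → [0]
PUSH 2  → [0, 2]

[0, 2]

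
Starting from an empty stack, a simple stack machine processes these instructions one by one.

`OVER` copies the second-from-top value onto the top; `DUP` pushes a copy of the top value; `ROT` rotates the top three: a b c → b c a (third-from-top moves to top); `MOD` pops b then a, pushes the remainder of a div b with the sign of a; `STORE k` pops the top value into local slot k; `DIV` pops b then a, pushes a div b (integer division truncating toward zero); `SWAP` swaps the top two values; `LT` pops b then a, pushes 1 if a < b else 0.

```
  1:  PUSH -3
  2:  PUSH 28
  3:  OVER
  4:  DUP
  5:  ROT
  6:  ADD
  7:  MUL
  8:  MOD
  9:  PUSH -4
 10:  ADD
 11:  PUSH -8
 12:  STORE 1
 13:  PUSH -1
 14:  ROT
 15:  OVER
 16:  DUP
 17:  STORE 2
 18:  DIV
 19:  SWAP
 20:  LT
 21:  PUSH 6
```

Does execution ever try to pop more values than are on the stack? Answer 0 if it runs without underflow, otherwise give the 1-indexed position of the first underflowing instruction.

PUSH -3  -3
PUSH 28  -3 28
OVER     -3 28 -3
DUP      -3 28 -3 -3
ROT      -3 -3 -3 28
ADD      -3 -3 25
MUL      -3 -75
MOD      -3
PUSH -4  -3 -4
ADD      -7
PUSH -8  -7 -8
STORE 1  -7
PUSH -1  -7 -1
ROT  — needs 3 operands, stack has 2 → underflow

14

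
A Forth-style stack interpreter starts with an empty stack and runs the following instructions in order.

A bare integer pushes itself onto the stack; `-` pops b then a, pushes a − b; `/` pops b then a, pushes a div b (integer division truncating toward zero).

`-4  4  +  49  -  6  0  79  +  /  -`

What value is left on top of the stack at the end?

-4  [-4]
4   [-4, 4]
+   [0]
49  [0, 49]
-   [-49]
6   [-49, 6]
0   [-49, 6, 0]
79  [-49, 6, 0, 79]
+   [-49, 6, 79]
/   [-49, 0]
-   [-49]

-49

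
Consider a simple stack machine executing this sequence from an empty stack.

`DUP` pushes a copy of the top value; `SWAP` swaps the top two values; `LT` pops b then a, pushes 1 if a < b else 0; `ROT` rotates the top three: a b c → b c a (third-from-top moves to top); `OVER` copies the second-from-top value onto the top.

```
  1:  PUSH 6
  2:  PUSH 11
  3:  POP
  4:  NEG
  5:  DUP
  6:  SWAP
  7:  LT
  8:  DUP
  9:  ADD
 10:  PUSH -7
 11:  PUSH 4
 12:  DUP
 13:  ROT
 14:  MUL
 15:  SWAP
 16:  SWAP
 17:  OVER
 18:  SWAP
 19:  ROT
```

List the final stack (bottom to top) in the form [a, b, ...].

PUSH 6  -> 6
PUSH 11 -> 6 11
POP     -> 6
NEG     -> -6
DUP     -> -6 -6
SWAP    -> -6 -6
LT      -> 0
DUP     -> 0 0
ADD     -> 0
PUSH -7 -> 0 -7
PUSH 4  -> 0 -7 4
DUP     -> 0 -7 4 4
ROT     -> 0 4 4 -7
MUL     -> 0 4 -28
SWAP    -> 0 -28 4
SWAP    -> 0 4 -28
OVER    -> 0 4 -28 4
SWAP    -> 0 4 4 -28
ROT     -> 0 4 -28 4

[0, 4, -28, 4]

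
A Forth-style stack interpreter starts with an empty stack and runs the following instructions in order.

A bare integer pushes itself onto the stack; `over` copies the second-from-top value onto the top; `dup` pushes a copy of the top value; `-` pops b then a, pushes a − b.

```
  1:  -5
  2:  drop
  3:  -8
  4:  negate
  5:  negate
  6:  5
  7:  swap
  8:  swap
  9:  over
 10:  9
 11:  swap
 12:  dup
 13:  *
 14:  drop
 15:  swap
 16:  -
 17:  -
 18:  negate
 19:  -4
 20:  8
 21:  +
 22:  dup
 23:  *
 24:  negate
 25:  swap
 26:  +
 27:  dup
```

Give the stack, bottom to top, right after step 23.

[12, 16]

-5     : [-5]
drop   : []
-8     : [-8]
negate : [8]
negate : [-8]
5      : [-8, 5]
swap   : [5, -8]
swap   : [-8, 5]
over   : [-8, 5, -8]
9      : [-8, 5, -8, 9]
swap   : [-8, 5, 9, -8]
dup    : [-8, 5, 9, -8, -8]
*      : [-8, 5, 9, 64]
drop   : [-8, 5, 9]
swap   : [-8, 9, 5]
-      : [-8, 4]
-      : [-12]
negate : [12]
-4     : [12, -4]
8      : [12, -4, 8]
+      : [12, 4]
dup    : [12, 4, 4]
*      : [12, 16]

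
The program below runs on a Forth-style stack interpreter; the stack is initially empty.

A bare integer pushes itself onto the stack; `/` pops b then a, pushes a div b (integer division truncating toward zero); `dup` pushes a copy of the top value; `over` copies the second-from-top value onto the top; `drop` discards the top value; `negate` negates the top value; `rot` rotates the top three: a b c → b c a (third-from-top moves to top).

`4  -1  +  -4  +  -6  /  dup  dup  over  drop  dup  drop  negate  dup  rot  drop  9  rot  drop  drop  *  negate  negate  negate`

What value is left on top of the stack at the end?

0

4      → 4
-1     → 4 -1
+      → 3
-4     → 3 -4
+      → -1
-6     → -1 -6
/      → 0
dup    → 0 0
dup    → 0 0 0
over   → 0 0 0 0
drop   → 0 0 0
dup    → 0 0 0 0
drop   → 0 0 0
negate → 0 0 0
dup    → 0 0 0 0
rot    → 0 0 0 0
drop   → 0 0 0
9      → 0 0 0 9
rot    → 0 0 9 0
drop   → 0 0 9
drop   → 0 0
*      → 0
negate → 0
negate → 0
negate → 0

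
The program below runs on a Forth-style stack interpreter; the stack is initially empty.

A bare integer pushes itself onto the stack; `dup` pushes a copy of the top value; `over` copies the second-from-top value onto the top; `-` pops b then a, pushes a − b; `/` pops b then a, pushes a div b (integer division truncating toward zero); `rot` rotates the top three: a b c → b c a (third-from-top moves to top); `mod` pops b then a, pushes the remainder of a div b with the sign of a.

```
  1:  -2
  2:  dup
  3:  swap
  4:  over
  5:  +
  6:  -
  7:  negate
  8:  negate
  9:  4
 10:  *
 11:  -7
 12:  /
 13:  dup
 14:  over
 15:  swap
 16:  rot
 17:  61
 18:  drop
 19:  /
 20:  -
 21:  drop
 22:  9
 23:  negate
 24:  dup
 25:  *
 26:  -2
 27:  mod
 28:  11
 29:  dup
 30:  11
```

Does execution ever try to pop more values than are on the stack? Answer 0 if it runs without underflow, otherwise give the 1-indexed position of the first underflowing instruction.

-2     : -2
dup    : -2 -2
swap   : -2 -2
over   : -2 -2 -2
+      : -2 -4
-      : 2
negate : -2
negate : 2
4      : 2 4
*      : 8
-7     : 8 -7
/      : -1
dup    : -1 -1
over   : -1 -1 -1
swap   : -1 -1 -1
rot    : -1 -1 -1
61     : -1 -1 -1 61
drop   : -1 -1 -1
/      : -1 1
-      : -2
drop   : (empty)
9      : 9
negate : -9
dup    : -9 -9
*      : 81
-2     : 81 -2
mod    : 1
11     : 1 11
dup    : 1 11 11
11     : 1 11 11 11

0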